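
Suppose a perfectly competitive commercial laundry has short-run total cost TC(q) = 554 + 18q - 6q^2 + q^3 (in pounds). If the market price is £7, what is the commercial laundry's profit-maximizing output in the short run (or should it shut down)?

Strip out fixed cost: VC = 18q - 6q^2 + q^3. Then AVC = 18 - 6q + q^2 and MC = 18 - 12q + 3q^2.
AVC is minimized where dAVC/dq = -6 + 2q = 0, at q = 3; min AVC = 18 - 6·3 + 3^2 = £9.
Since P = £7 < min AVC = £9, price fails to cover variable cost at any output.
Best response: produce nothing and absorb the £554 fixed cost.

Shut down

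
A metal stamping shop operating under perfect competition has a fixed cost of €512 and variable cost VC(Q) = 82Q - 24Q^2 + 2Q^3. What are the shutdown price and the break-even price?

Shutdown price = €10; break-even price = €82

AVC = 82 - 24Q + 2Q^2; minimized at Q = 6, giving min AVC = €10. That is the shutdown price.
ATC = 512/Q + 82 - 24Q + 2Q^2. Setting dATC/dQ = −512/Q^2 − 24 + 4Q = 0 gives Q = 8 (since 4·8^3 − 24·8^2 = 512).
min ATC = 512/8 + 82 − 24·8 + 2·8^2 = €82. That is the break-even price.
Between these two prices the firm operates at a loss; above €82 it earns a profit.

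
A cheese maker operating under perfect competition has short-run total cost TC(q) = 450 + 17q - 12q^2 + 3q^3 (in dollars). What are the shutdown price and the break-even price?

AVC = 17 - 12q + 3q^2; minimized at q = 2, giving min AVC = $5. That is the shutdown price.
ATC = 450/q + 17 - 12q + 3q^2. Setting dATC/dq = −450/q^2 − 12 + 6q = 0 gives q = 5 (since 6·5^3 − 12·5^2 = 450).
min ATC = 450/5 + 17 − 12·5 + 3·5^2 = $122. That is the break-even price.
For $5 ≤ P < $122 the firm produces at a loss; below $5 it shuts down.

Shutdown price = $5; break-even price = $122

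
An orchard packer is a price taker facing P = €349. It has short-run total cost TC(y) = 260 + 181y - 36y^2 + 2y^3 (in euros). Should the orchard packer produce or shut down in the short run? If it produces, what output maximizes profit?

Produce at y = 14

Variable cost is VC = 181y - 36y^2 + 2y^3, so AVC = VC/y = 181 - 36y + 2y^2 and MC = dTC/dy = 181 - 72y + 6y^2.
AVC is minimized where dAVC/dy = -36 + 4y = 0, at y = 9; min AVC = 181 - 36·9 + 2·9^2 = €19.
Since P = €349 ≥ min AVC = €19, price covers variable cost and the firm should produce.
Solving P = MC: -168 - 72y + 6y^2 = 0 ⇒ y = -2 or 14. On the upward-sloping branch, y* = 14.
Check: AVC at y = 14 is €69 ≤ P, so revenue covers variable cost.
Profit = P·y − TC = 349·14 − 1226 = €3660.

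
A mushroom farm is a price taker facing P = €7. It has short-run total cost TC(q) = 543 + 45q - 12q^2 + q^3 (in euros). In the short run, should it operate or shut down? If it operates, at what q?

From TC, MC = TC'(q) = 45 - 24q + 3q^2 and AVC = VC/q = 45 - 12q + q^2.
The AVC parabola has its vertex at q = 12/2 = 6, where AVC = 45 - 12·6 + 6^2 = €9.
Since P = €7 < min AVC = €9, price fails to cover variable cost at any output.
The firm minimizes its loss by shutting down and losing only its fixed cost of €543.

Shut down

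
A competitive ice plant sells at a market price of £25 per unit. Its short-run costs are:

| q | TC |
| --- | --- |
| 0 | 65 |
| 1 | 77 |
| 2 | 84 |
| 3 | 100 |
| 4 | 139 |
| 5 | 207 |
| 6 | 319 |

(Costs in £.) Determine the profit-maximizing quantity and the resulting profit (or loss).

q = 3; profit = -£25

Compute π = P·q − TC at each output: q=0: -65; q=1: -52; q=2: -34; q=3: -25; q=4: -39; q=5: -82; q=6: -169.
Profit is maximized at q = 3. AVC there is 35/3 = £11.67 ≤ P, so producing beats shutting down (which would give -£65).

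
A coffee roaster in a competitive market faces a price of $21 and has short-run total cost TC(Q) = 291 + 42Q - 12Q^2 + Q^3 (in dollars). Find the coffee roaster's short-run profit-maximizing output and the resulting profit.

Profit = -$193 at Q = 7

AVC = 42 - 12Q + Q^2; min AVC = $6 at Q = 6. Since P = $21 ≥ min AVC, the firm produces.
MC = 42 - 24Q + 3Q^2. Setting P = MC and taking the root on the rising branch gives Q* = 7.
TR = 21·7 = 147. TC = 291 + 49 = 340. Profit = 147 − 340 = -$193.
That loss of $193 beats the $291 the firm would lose by shutting down; producing recovers $98 of fixed cost.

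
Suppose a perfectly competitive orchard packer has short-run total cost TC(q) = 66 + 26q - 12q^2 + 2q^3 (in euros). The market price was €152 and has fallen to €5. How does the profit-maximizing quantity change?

MC = 26 - 24q + 6q^2; the shutdown threshold is min AVC = €8 (at q = 3).
At P = €152 ≥ min AVC, set P = MC on the rising branch: q = 7.
At P = €5 < min AVC = €8, price no longer covers variable cost at any output, so the firm shuts down: q = 0.

Output falls from 7 to 0 (the firm shuts down)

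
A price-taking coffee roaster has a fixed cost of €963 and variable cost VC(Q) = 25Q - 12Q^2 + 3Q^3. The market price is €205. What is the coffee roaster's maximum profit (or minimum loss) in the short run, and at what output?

Profit = -€99 at Q = 6

AVC = 25 - 12Q + 3Q^2; min AVC = €13 at Q = 2. Since P = €205 ≥ min AVC, the firm produces.
With MC = 25 - 24Q + 9Q^2, P = MC on the upward-sloping part at Q* = 6.
TR = 205·6 = 1230. TC = 963 + 366 = 1329. Profit = 1230 − 1329 = -€99.
That loss of €99 beats the €963 the firm would lose by shutting down; producing recovers €864 of fixed cost.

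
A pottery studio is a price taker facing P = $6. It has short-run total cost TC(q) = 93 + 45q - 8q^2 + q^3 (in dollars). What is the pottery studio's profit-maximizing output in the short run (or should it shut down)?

Shut down

Variable cost is VC = 45q - 8q^2 + q^3, so AVC = VC/q = 45 - 8q + q^2 and MC = dTC/dq = 45 - 16q + 3q^2.
AVC is minimized where dAVC/dq = -8 + 2q = 0, at q = 4; min AVC = 45 - 8·4 + 4^2 = $29.
Since P = $6 < min AVC = $29, price fails to cover variable cost at any output.
Shutting down limits the loss to fixed cost, $93.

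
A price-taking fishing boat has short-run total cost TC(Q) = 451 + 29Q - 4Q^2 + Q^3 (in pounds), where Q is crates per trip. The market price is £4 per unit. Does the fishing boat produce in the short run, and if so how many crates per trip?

Strip out fixed cost: VC = 29Q - 4Q^2 + Q^3. Then AVC = 29 - 4Q + Q^2 and MC = 29 - 8Q + 3Q^2.
AVC hits its minimum where MC = AVC, at Q = 2, giving min AVC = 29 - 4·2 + 2^2 = £25.
With P < min AVC (£4 < £25), every unit sold adds to the loss.
Best response: produce nothing and absorb the £451 fixed cost.

Shut down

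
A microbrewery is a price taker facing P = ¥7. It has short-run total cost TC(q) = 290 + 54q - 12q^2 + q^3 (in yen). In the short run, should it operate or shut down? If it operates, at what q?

Shut down

From TC, MC = TC'(q) = 54 - 24q + 3q^2 and AVC = VC/q = 54 - 12q + q^2.
AVC hits its minimum where MC = AVC, at q = 6, giving min AVC = 54 - 12·6 + 6^2 = ¥18.
P = ¥7 lies below min AVC = ¥18; no output level covers variable cost.
Best response: produce nothing and absorb the ¥290 fixed cost.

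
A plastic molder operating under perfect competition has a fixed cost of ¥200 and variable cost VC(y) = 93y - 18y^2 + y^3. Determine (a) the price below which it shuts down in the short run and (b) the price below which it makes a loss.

AVC = 93 - 18y + y^2; minimized at y = 9, giving min AVC = ¥12. That is the shutdown price.
ATC = 200/y + 93 - 18y + y^2. Setting dATC/dy = −200/y^2 − 18 + 2y = 0 gives y = 10 (since 2·10^3 − 18·10^2 = 200).
min ATC = 200/10 + 93 − 18·10 + 10^2 = ¥33. That is the break-even price.
Between these two prices the firm operates at a loss; above ¥33 it earns a profit.

Shutdown price = ¥12; break-even price = ¥33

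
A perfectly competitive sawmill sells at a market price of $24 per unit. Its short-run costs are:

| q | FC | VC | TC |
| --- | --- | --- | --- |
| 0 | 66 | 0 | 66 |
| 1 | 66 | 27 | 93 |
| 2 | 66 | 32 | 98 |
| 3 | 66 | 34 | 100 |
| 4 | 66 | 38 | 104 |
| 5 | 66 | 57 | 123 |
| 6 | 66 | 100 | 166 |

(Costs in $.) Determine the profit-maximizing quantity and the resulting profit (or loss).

q = 5; profit = -$3

Profit at each row (π = 24q − TC): q=0: -66; q=1: -69; q=2: -50; q=3: -28; q=4: -8; q=5: -3; q=6: -22.
Profit is maximized at q = 5. AVC there is 57/5 = $11.40 ≤ P, so producing beats shutting down (which would give -$66).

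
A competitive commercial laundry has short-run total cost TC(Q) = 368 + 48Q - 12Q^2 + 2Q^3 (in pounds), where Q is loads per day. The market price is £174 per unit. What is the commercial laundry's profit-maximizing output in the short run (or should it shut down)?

From TC, MC = TC'(Q) = 48 - 24Q + 6Q^2 and AVC = VC/Q = 48 - 12Q + 2Q^2.
The AVC parabola has its vertex at Q = 12/4 = 3, where AVC = 48 - 12·3 + 2·3^2 = £30.
P = £174 exceeds min AVC = £30, so the firm stays open.
Solving P = MC: -126 - 24Q + 6Q^2 = 0 ⇒ Q = -3 or 7. On the upward-sloping branch, Q* = 7.
Check: AVC at Q = 7 is £62 ≤ P, so revenue covers variable cost.
Profit = P·Q − TC = 174·7 − 802 = £416.

Produce at Q = 7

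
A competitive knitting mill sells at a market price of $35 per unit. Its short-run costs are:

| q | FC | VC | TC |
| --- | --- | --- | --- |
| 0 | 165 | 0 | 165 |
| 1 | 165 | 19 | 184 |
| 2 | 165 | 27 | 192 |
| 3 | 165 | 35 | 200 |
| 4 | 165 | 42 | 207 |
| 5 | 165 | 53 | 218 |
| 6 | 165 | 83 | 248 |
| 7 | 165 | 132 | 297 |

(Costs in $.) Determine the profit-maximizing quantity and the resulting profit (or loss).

q = 6; profit = -$38

Profit at each row (π = 35q − TC): q=0: -165; q=1: -149; q=2: -122; q=3: -95; q=4: -67; q=5: -43; q=6: -38; q=7: -52.
Profit is maximized at q = 6. AVC there is 83/6 = $13.83 ≤ P, so producing beats shutting down (which would give -$165).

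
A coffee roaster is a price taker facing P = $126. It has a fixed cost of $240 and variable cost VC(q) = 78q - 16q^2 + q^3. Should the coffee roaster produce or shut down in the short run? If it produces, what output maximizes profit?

Variable cost is VC = 78q - 16q^2 + q^3, so AVC = VC/q = 78 - 16q + q^2 and MC = dTC/dq = 78 - 32q + 3q^2.
AVC is minimized where dAVC/dq = -16 + 2q = 0, at q = 8; min AVC = 78 - 16·8 + 8^2 = $14.
Because $126 ≥ $14, revenue can cover variable cost; the firm operates.
P = MC gives -48 - 32q + 3q^2 = 0, with roots -4/3 and 12. Take the larger (rising MC): q* = 12.
Check: AVC at q = 12 is $30 ≤ P, so revenue covers variable cost.
Profit = P·q − TC = 126·12 − 600 = $912.

Produce at q = 12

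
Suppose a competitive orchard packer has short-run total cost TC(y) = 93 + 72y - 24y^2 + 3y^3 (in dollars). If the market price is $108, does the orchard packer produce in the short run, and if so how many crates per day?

From TC, MC = TC'(y) = 72 - 48y + 9y^2 and AVC = VC/y = 72 - 24y + 3y^2.
The AVC parabola has its vertex at y = 24/6 = 4, where AVC = 72 - 24·4 + 3·4^2 = $24.
P = $108 exceeds min AVC = $24, so the firm stays open.
P = MC gives -36 - 48y + 9y^2 = 0, with roots -2/3 and 6. Take the larger (rising MC): y* = 6.
Check: AVC at y = 6 is $36 ≤ P, so revenue covers variable cost.
Profit = P·y − TC = 108·6 − 309 = $339.

Produce at y = 6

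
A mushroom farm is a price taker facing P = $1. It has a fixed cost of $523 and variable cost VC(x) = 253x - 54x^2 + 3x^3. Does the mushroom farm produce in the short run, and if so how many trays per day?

Shut down

Strip out fixed cost: VC = 253x - 54x^2 + 3x^3. Then AVC = 253 - 54x + 3x^2 and MC = 253 - 108x + 9x^2.
The AVC parabola has its vertex at x = 54/6 = 9, where AVC = 253 - 54·9 + 3·9^2 = $10.
With P < min AVC ($1 < $10), every unit sold adds to the loss.
The firm minimizes its loss by shutting down and losing only its fixed cost of $523.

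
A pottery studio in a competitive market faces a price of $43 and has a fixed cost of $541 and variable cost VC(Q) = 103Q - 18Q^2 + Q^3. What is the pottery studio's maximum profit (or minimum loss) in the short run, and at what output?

Profit = -$341 at Q = 10

AVC = 103 - 18Q + Q^2 has its minimum $22 at Q = 9; price $43 clears that bar, so the firm operates.
With MC = 103 - 36Q + 3Q^2, P = MC on the upward-sloping part at Q* = 10.
TR = 43·10 = 430. TC = 541 + 230 = 771. Profit = 430 − 771 = -$341.
That loss of $341 beats the $541 the firm would lose by shutting down; producing recovers $200 of fixed cost.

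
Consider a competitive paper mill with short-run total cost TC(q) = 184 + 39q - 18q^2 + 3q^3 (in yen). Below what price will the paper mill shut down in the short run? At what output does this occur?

¥12 per unit, at q = 3

The firm shuts down when price falls below the minimum of average variable cost. AVC = VC/q = 39 - 18q + 3q^2.
At the minimum of AVC, MC = AVC. MC = 39 - 36q + 9q^2; setting MC = AVC gives 6q^2 - 18q = 0, so q = 3. min AVC = 12.
For P < ¥12 the firm produces nothing.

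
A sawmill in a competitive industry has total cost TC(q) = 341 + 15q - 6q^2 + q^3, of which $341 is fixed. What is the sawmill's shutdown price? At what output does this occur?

$6 per unit, at q = 3

Short-run supply begins at min AVC. From VC = 15q - 6q^2 + q^3, AVC = 15 - 6q + q^2.
At the minimum of AVC, MC = AVC. MC = 15 - 12q + 3q^2; setting MC = AVC gives 2q^2 - 6q = 0, so q = 3. min AVC = 6.
So the shutdown price is $6.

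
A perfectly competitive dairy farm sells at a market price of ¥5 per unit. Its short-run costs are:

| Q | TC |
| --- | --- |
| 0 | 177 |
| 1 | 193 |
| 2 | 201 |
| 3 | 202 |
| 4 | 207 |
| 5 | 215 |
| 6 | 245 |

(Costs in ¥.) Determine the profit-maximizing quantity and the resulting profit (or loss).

Profit at each row (π = 5Q − TC): Q=0: -177; Q=1: -188; Q=2: -191; Q=3: -187; Q=4: -187; Q=5: -190; Q=6: -215.
Profit is highest at Q = 0. Equivalently, the lowest AVC in the table is 30/4 ≈ ¥7.50 at Q = 4, and P = ¥5 falls below it — price never covers variable cost, so the firm shuts down and loses only its fixed cost.

Q = 0 (shut down); profit = -¥177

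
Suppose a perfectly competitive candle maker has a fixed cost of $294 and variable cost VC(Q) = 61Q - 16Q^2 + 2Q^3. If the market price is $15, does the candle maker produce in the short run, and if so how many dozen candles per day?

Shut down

Strip out fixed cost: VC = 61Q - 16Q^2 + 2Q^3. Then AVC = 61 - 16Q + 2Q^2 and MC = 61 - 32Q + 6Q^2.
The AVC parabola has its vertex at Q = 16/4 = 4, where AVC = 61 - 16·4 + 2·4^2 = $29.
P = $15 lies below min AVC = $29; no output level covers variable cost.
Shutting down limits the loss to fixed cost, $294.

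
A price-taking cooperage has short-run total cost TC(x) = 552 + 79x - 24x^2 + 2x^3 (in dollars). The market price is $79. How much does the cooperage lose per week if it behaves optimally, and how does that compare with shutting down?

AVC = 79 - 24x + 2x^2; min AVC = $7 at x = 6. Since P = $79 ≥ min AVC, the firm produces.
MC = 79 - 48x + 6x^2. Setting P = MC and taking the root on the rising branch gives x* = 8.
TR = 79·8 = 632. TC = 552 + 120 = 672. Profit = 632 − 672 = -$40.
By producing, the firm covers all variable cost plus $512 of fixed cost; shutting down would lose the full $552.

Profit = -$40 at x = 8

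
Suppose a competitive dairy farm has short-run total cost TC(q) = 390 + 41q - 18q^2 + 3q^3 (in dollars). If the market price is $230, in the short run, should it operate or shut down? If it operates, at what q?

Strip out fixed cost: VC = 41q - 18q^2 + 3q^3. Then AVC = 41 - 18q + 3q^2 and MC = 41 - 36q + 9q^2.
AVC hits its minimum where MC = AVC, at q = 3, giving min AVC = 41 - 18·3 + 3·3^2 = $14.
P = $230 exceeds min AVC = $14, so the firm stays open.
Set P = MC: 230 = 41 - 36q + 9q^2 → -189 - 36q + 9q^2 = 0. The roots are q = -3 and q = 7; the profit-maximizing output is on the rising part of MC, so q* = 7.
Check: AVC at q = 7 is $62 ≤ P, so revenue covers variable cost.
Profit = P·q − TC = 230·7 − 824 = $786.

Produce at q = 7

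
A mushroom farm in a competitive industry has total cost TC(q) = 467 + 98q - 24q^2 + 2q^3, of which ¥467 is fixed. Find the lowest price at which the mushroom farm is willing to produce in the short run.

The firm shuts down when price falls below the minimum of average variable cost. AVC = VC/q = 98 - 24q + 2q^2.
At the minimum of AVC, MC = AVC. MC = 98 - 48q + 6q^2; setting MC = AVC gives 4q^2 - 24q = 0, so q = 6. min AVC = 26.
For P < ¥26 the firm produces nothing.

¥26 per unit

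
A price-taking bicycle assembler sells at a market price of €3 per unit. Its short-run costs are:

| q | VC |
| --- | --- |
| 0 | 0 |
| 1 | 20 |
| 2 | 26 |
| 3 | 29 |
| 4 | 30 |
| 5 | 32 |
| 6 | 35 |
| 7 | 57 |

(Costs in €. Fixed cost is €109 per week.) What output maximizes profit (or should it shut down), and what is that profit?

q = 0 (shut down); profit = -€109

Compute π = P·q − TC at each output: q=0: -109; q=1: -126; q=2: -129; q=3: -129; q=4: -127; q=5: -126; q=6: -126; q=7: -145.
Profit is highest at q = 0. Equivalently, the lowest AVC in the table is 35/6 ≈ €5.83 at q = 6, and P = €3 falls below it — price never covers variable cost, so the firm shuts down and loses only its fixed cost.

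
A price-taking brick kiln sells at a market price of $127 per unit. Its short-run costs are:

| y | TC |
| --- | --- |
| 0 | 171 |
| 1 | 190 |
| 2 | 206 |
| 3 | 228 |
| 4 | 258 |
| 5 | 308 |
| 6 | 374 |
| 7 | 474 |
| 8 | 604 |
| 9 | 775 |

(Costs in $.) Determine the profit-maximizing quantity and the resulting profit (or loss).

Compute π = P·y − TC at each output: y=0: -171; y=1: -63; y=2: 48; y=3: 153; y=4: 250; y=5: 327; y=6: 388; y=7: 415; y=8: 412; y=9: 368.
Profit is maximized at y = 7. AVC there is 303/7 = $43.29 ≤ P, so producing beats shutting down (which would give -$171).

y = 7; profit = $415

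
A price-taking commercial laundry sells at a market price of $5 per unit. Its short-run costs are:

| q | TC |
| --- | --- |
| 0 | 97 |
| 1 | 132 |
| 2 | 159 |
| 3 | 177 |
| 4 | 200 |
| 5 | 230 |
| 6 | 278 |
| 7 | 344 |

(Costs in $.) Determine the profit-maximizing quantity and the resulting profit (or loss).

Profit at each row (π = 5q − TC): q=0: -97; q=1: -127; q=2: -149; q=3: -162; q=4: -180; q=5: -205; q=6: -248; q=7: -309.
Profit is highest at q = 0. Equivalently, the lowest AVC in the table is 103/4 ≈ $25.75 at q = 4, and P = $5 falls below it — price never covers variable cost, so the firm shuts down and loses only its fixed cost.

q = 0 (shut down); profit = -$97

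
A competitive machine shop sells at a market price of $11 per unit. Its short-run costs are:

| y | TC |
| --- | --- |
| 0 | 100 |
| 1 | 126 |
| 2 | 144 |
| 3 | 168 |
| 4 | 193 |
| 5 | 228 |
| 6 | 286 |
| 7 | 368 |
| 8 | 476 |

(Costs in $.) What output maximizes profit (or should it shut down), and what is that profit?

Profit at each row (π = 11y − TC): y=0: -100; y=1: -115; y=2: -122; y=3: -135; y=4: -149; y=5: -173; y=6: -220; y=7: -291; y=8: -388.
Profit is highest at y = 0. Equivalently, the lowest AVC in the table is 44/2 ≈ $22 at y = 2, and P = $11 falls below it — price never covers variable cost, so the firm shuts down and loses only its fixed cost.

y = 0 (shut down); profit = -$100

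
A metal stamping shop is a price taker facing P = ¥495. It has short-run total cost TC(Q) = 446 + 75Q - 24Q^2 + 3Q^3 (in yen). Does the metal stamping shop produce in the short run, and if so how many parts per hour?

Variable cost is VC = 75Q - 24Q^2 + 3Q^3, so AVC = VC/Q = 75 - 24Q + 3Q^2 and MC = dTC/dQ = 75 - 48Q + 9Q^2.
AVC is minimized where dAVC/dQ = -24 + 6Q = 0, at Q = 4; min AVC = 75 - 24·4 + 3·4^2 = ¥27.
P = ¥495 exceeds min AVC = ¥27, so the firm stays open.
Set P = MC: 495 = 75 - 48Q + 9Q^2 → -420 - 48Q + 9Q^2 = 0. The roots are Q = -14/3 and Q = 10; the profit-maximizing output is on the rising part of MC, so Q* = 10.
Check: AVC at Q = 10 is ¥135 ≤ P, so revenue covers variable cost.
Profit = P·Q − TC = 495·10 − 1796 = ¥3154.

Produce at Q = 10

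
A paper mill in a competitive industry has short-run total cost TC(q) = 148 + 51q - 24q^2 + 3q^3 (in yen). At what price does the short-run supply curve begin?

The shutdown price is the minimum of AVC. VC = 51q - 24q^2 + 3q^3, so AVC = 51 - 24q + 3q^2.
dAVC/dq = -24 + 6q = 0 gives q = 4. min AVC = 51 - 24·4 + 3·4^2 = 3.
So the shutdown price is ¥3.

¥3 per unit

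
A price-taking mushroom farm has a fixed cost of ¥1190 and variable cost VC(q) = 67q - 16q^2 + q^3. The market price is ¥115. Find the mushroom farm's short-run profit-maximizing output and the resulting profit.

AVC = 67 - 16q + q^2 has its minimum ¥3 at q = 8; price ¥115 clears that bar, so the firm operates.
MC = 67 - 32q + 3q^2. Setting P = MC and taking the root on the rising branch gives q* = 12.
TR = 115·12 = 1380. TC = 1190 + 228 = 1418. Profit = 1380 − 1418 = -¥38.
Shutting down would mean losing the fixed cost of ¥1190, so operating at a loss of ¥38 is better by ¥1152.

Profit = -¥38 at q = 12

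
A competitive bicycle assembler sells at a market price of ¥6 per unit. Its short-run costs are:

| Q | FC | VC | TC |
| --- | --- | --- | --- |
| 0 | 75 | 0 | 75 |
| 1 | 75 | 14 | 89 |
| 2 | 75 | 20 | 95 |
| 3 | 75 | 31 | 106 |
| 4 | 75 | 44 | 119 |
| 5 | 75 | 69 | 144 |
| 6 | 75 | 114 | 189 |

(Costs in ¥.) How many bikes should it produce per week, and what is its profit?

Profit at each row (π = 6Q − TC): Q=0: -75; Q=1: -83; Q=2: -83; Q=3: -88; Q=4: -95; Q=5: -114; Q=6: -153.
Profit is highest at Q = 0. Equivalently, the lowest AVC in the table is 20/2 ≈ ¥10 at Q = 2, and P = ¥6 falls below it — price never covers variable cost, so the firm shuts down and loses only its fixed cost.

Q = 0 (shut down); profit = -¥75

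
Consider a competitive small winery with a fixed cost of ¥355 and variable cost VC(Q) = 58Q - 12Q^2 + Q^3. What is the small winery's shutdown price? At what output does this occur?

¥22 per unit, at Q = 6

The firm shuts down when price falls below the minimum of average variable cost. AVC = VC/Q = 58 - 12Q + Q^2.
dAVC/dQ = -12 + 2Q = 0 gives Q = 6. min AVC = 58 - 12·6 + 6^2 = 22.
So the shutdown price is ¥22.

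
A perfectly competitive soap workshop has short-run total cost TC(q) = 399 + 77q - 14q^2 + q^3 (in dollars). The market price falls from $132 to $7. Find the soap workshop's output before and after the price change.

MC = 77 - 28q + 3q^2; the shutdown threshold is min AVC = $28 (at q = 7).
With P = $132 above the shutdown price, P = MC gives q = 11.
At P = $7 < min AVC = $28, price no longer covers variable cost at any output, so the firm shuts down: q = 0.

Output falls from 11 to 0 (the firm shuts down)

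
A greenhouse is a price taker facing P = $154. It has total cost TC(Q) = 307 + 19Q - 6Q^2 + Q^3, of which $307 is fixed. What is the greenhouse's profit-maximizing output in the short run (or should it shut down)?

Produce at Q = 9

Variable cost is VC = 19Q - 6Q^2 + Q^3, so AVC = VC/Q = 19 - 6Q + Q^2 and MC = dTC/dQ = 19 - 12Q + 3Q^2.
The AVC parabola has its vertex at Q = 6/2 = 3, where AVC = 19 - 6·3 + 3^2 = $10.
Since P = $154 ≥ min AVC = $10, price covers variable cost and the firm should produce.
Set P = MC: 154 = 19 - 12Q + 3Q^2 → -135 - 12Q + 3Q^2 = 0. The roots are Q = -5 and Q = 9; the profit-maximizing output is on the rising part of MC, so Q* = 9.
Check: AVC at Q = 9 is $46 ≤ P, so revenue covers variable cost.
Profit = P·Q − TC = 154·9 − 721 = $665.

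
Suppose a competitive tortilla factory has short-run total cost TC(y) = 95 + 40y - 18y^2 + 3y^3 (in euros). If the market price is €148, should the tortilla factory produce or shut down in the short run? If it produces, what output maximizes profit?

Strip out fixed cost: VC = 40y - 18y^2 + 3y^3. Then AVC = 40 - 18y + 3y^2 and MC = 40 - 36y + 9y^2.
AVC hits its minimum where MC = AVC, at y = 3, giving min AVC = 40 - 18·3 + 3·3^2 = €13.
Since P = €148 ≥ min AVC = €13, price covers variable cost and the firm should produce.
Solving P = MC: -108 - 36y + 9y^2 = 0 ⇒ y = -2 or 6. On the upward-sloping branch, y* = 6.
Check: AVC at y = 6 is €40 ≤ P, so revenue covers variable cost.
Profit = P·y − TC = 148·6 − 335 = €553.

Produce at y = 6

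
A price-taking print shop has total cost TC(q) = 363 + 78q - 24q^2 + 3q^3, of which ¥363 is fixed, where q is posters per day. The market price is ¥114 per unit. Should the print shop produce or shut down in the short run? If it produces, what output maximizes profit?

Produce at q = 6

Variable cost is VC = 78q - 24q^2 + 3q^3, so AVC = VC/q = 78 - 24q + 3q^2 and MC = dTC/dq = 78 - 48q + 9q^2.
AVC is minimized where dAVC/dq = -24 + 6q = 0, at q = 4; min AVC = 78 - 24·4 + 3·4^2 = ¥30.
P = ¥114 exceeds min AVC = ¥30, so the firm stays open.
P = MC gives -36 - 48q + 9q^2 = 0, with roots -2/3 and 6. Take the larger (rising MC): q* = 6.
Check: AVC at q = 6 is ¥42 ≤ P, so revenue covers variable cost.
Profit = P·q − TC = 114·6 − 615 = ¥69.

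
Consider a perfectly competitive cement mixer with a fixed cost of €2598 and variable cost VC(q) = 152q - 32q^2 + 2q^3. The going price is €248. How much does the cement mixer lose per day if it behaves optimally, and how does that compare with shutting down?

Profit = -€294 at q = 12

AVC = 152 - 32q + 2q^2; min AVC = €24 at q = 8. Since P = €248 ≥ min AVC, the firm produces.
With MC = 152 - 64q + 6q^2, P = MC on the upward-sloping part at q* = 12.
TR = 248·12 = 2976. TC = 2598 + 672 = 3270. Profit = 2976 − 3270 = -€294.
Shutting down would mean losing the fixed cost of €2598, so operating at a loss of €294 is better by €2304.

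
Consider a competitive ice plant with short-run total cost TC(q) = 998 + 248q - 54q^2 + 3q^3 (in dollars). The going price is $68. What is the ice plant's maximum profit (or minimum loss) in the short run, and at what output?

AVC = 248 - 54q + 3q^2 has its minimum $5 at q = 9; price $68 clears that bar, so the firm operates.
MC = 248 - 108q + 9q^2. Setting P = MC and taking the root on the rising branch gives q* = 10.
TR = 68·10 = 680. TC = 998 + 80 = 1078. Profit = 680 − 1078 = -$398.
By producing, the firm covers all variable cost plus $600 of fixed cost; shutting down would lose the full $998.

Profit = -$398 at q = 10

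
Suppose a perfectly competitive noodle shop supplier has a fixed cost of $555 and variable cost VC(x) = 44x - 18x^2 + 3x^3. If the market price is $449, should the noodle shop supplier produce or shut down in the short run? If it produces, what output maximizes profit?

Strip out fixed cost: VC = 44x - 18x^2 + 3x^3. Then AVC = 44 - 18x + 3x^2 and MC = 44 - 36x + 9x^2.
AVC is minimized where dAVC/dx = -18 + 6x = 0, at x = 3; min AVC = 44 - 18·3 + 3·3^2 = $17.
Because $449 ≥ $17, revenue can cover variable cost; the firm operates.
Solving P = MC: -405 - 36x + 9x^2 = 0 ⇒ x = -5 or 9. On the upward-sloping branch, x* = 9.
Check: AVC at x = 9 is $125 ≤ P, so revenue covers variable cost.
Profit = P·x − TC = 449·9 − 1680 = $2361.

Produce at x = 9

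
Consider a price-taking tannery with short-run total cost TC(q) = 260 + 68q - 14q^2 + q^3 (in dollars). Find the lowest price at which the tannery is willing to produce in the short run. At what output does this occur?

$19 per unit, at q = 7

The firm shuts down when price falls below the minimum of average variable cost. AVC = VC/q = 68 - 14q + q^2.
At the minimum of AVC, MC = AVC. MC = 68 - 28q + 3q^2; setting MC = AVC gives 2q^2 - 14q = 0, so q = 7. min AVC = 19.
For P < $19 the firm produces nothing.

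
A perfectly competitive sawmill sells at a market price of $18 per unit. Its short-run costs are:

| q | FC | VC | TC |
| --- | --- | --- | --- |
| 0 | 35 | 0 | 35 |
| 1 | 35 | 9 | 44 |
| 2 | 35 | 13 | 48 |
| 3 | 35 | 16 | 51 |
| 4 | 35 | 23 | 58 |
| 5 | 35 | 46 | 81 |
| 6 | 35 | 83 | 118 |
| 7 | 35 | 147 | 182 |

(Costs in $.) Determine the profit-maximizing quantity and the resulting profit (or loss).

q = 4; profit = $14

Compute π = P·q − TC at each output: q=0: -35; q=1: -26; q=2: -12; q=3: 3; q=4: 14; q=5: 9; q=6: -10; q=7: -56.
Profit is maximized at q = 4. AVC there is 23/4 = $5.75 ≤ P, so producing beats shutting down (which would give -$35).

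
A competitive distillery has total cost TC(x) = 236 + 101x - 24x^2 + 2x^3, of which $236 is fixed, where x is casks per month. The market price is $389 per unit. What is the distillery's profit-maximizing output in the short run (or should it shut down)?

Produce at x = 12

Variable cost is VC = 101x - 24x^2 + 2x^3, so AVC = VC/x = 101 - 24x + 2x^2 and MC = dTC/dx = 101 - 48x + 6x^2.
AVC hits its minimum where MC = AVC, at x = 6, giving min AVC = 101 - 24·6 + 2·6^2 = $29.
Since P = $389 ≥ min AVC = $29, price covers variable cost and the firm should produce.
Solving P = MC: -288 - 48x + 6x^2 = 0 ⇒ x = -4 or 12. On the upward-sloping branch, x* = 12.
Check: AVC at x = 12 is $101 ≤ P, so revenue covers variable cost.
Profit = P·x − TC = 389·12 − 1448 = $3220.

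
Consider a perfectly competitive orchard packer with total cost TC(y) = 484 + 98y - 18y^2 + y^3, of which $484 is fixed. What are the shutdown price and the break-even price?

Shutdown price = $17; break-even price = $65

AVC = 98 - 18y + y^2; minimized at y = 9, giving min AVC = $17. That is the shutdown price.
ATC = 484/y + 98 - 18y + y^2. Setting dATC/dy = −484/y^2 − 18 + 2y = 0 gives y = 11 (since 2·11^3 − 18·11^2 = 484).
min ATC = 484/11 + 98 − 18·11 + 11^2 = $65. That is the break-even price.
Between these two prices the firm operates at a loss; above $65 it earns a profit.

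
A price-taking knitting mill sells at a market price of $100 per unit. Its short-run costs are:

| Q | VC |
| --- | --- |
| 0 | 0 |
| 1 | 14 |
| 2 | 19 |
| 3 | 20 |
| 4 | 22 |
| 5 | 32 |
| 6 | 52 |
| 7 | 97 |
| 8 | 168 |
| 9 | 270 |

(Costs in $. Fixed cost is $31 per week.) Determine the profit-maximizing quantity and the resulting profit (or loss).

Q = 8; profit = $601

Tabulate TR − TC: Q=0: -31; Q=1: 55; Q=2: 150; Q=3: 249; Q=4: 347; Q=5: 437; Q=6: 517; Q=7: 572; Q=8: 601; Q=9: 599.
Profit is maximized at Q = 8. AVC there is 168/8 = $21 ≤ P, so producing beats shutting down (which would give -$31).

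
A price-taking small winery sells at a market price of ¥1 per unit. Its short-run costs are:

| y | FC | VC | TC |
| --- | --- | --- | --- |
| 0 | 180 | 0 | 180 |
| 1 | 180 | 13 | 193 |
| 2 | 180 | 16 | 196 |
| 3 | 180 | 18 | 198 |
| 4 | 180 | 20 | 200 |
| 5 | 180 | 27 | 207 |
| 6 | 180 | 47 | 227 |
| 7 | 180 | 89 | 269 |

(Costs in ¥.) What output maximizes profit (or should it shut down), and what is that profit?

Profit at each row (π = 1y − TC): y=0: -180; y=1: -192; y=2: -194; y=3: -195; y=4: -196; y=5: -202; y=6: -221; y=7: -262.
Profit is highest at y = 0. Equivalently, the lowest AVC in the table is 20/4 ≈ ¥5 at y = 4, and P = ¥1 falls below it — price never covers variable cost, so the firm shuts down and loses only its fixed cost.

y = 0 (shut down); profit = -¥180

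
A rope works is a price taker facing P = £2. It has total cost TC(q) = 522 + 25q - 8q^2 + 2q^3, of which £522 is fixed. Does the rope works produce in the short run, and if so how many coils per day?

Shut down

Strip out fixed cost: VC = 25q - 8q^2 + 2q^3. Then AVC = 25 - 8q + 2q^2 and MC = 25 - 16q + 6q^2.
AVC is minimized where dAVC/dq = -8 + 4q = 0, at q = 2; min AVC = 25 - 8·2 + 2·2^2 = £17.
Since P = £2 < min AVC = £17, price fails to cover variable cost at any output.
Shutting down limits the loss to fixed cost, £522.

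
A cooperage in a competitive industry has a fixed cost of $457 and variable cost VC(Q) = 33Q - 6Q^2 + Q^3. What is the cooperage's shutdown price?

Short-run supply begins at min AVC. From VC = 33Q - 6Q^2 + Q^3, AVC = 33 - 6Q + Q^2.
dAVC/dQ = -6 + 2Q = 0 gives Q = 3. min AVC = 33 - 6·3 + 3^2 = 24.
So the shutdown price is $24.

$24 per unit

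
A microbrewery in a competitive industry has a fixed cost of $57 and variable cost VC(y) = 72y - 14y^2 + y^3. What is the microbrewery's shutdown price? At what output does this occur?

$23 per unit, at y = 7

The shutdown price is the minimum of AVC. VC = 72y - 14y^2 + y^3, so AVC = 72 - 14y + y^2.
dAVC/dy = -14 + 2y = 0 gives y = 7. min AVC = 72 - 14·7 + 7^2 = 23.
For P < $23 the firm produces nothing.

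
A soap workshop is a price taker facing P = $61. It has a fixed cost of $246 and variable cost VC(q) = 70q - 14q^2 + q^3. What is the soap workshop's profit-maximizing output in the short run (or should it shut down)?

Produce at q = 9

Variable cost is VC = 70q - 14q^2 + q^3, so AVC = VC/q = 70 - 14q + q^2 and MC = dTC/dq = 70 - 28q + 3q^2.
AVC is minimized where dAVC/dq = -14 + 2q = 0, at q = 7; min AVC = 70 - 14·7 + 7^2 = $21.
Since P = $61 ≥ min AVC = $21, price covers variable cost and the firm should produce.
P = MC gives 9 - 28q + 3q^2 = 0, with roots 1/3 and 9. Take the larger (rising MC): q* = 9.
Check: AVC at q = 9 is $25 ≤ P, so revenue covers variable cost.
Profit = P·q − TC = 61·9 − 471 = $78.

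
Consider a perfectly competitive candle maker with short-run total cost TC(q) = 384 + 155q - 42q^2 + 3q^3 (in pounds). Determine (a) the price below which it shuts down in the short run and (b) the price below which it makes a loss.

Shutdown price = £8; break-even price = £59

AVC = 155 - 42q + 3q^2; minimized at q = 7, giving min AVC = £8. That is the shutdown price.
ATC = 384/q + 155 - 42q + 3q^2. Setting dATC/dq = −384/q^2 − 42 + 6q = 0 gives q = 8 (since 6·8^3 − 42·8^2 = 384).
min ATC = 384/8 + 155 − 42·8 + 3·8^2 = £59. That is the break-even price.
For £8 ≤ P < £59 the firm produces at a loss; below £8 it shuts down.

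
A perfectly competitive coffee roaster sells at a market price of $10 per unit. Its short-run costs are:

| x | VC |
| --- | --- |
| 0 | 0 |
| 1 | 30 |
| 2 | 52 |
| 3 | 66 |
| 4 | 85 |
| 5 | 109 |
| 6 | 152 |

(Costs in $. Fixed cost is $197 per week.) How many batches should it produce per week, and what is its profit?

x = 0 (shut down); profit = -$197

Tabulate TR − TC: x=0: -197; x=1: -217; x=2: -229; x=3: -233; x=4: -242; x=5: -256; x=6: -289.
Profit is highest at x = 0. Equivalently, the lowest AVC in the table is 85/4 ≈ $21.25 at x = 4, and P = $10 falls below it — price never covers variable cost, so the firm shuts down and loses only its fixed cost.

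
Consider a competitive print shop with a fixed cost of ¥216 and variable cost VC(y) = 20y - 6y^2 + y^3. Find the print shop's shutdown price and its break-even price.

Shutdown price = ¥11; break-even price = ¥56

Shutdown price = min AVC. AVC = 20 - 6y + y^2, with vertex at y = 3 and minimum ¥11.
ATC = 216/y + 20 - 6y + y^2. Setting dATC/dy = −216/y^2 − 6 + 2y = 0 gives y = 6 (since 2·6^3 − 6·6^2 = 216).
min ATC = 216/6 + 20 − 6·6 + 6^2 = ¥56. That is the break-even price.
Between these two prices the firm operates at a loss; above ¥56 it earns a profit.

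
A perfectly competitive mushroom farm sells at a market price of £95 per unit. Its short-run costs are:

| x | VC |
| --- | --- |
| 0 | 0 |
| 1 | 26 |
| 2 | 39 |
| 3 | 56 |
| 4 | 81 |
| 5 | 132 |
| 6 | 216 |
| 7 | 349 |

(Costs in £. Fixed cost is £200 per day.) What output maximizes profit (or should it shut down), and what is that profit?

Tabulate TR − TC: x=0: -200; x=1: -131; x=2: -49; x=3: 29; x=4: 99; x=5: 143; x=6: 154; x=7: 116.
Profit is maximized at x = 6. AVC there is 216/6 = £36 ≤ P, so producing beats shutting down (which would give -£200).

x = 6; profit = £154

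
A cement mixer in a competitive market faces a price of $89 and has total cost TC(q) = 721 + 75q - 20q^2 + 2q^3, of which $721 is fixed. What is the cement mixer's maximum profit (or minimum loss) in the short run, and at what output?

Profit = -$329 at q = 7

AVC = 75 - 20q + 2q^2 has its minimum $25 at q = 5; price $89 clears that bar, so the firm operates.
MC = 75 - 40q + 6q^2. Setting P = MC and taking the root on the rising branch gives q* = 7.
TR = 89·7 = 623. TC = 721 + 231 = 952. Profit = 623 − 952 = -$329.
By producing, the firm covers all variable cost plus $392 of fixed cost; shutting down would lose the full $721.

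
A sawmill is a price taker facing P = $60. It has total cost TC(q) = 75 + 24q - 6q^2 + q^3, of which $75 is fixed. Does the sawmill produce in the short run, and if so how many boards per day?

Produce at q = 6

Variable cost is VC = 24q - 6q^2 + q^3, so AVC = VC/q = 24 - 6q + q^2 and MC = dTC/dq = 24 - 12q + 3q^2.
The AVC parabola has its vertex at q = 6/2 = 3, where AVC = 24 - 6·3 + 3^2 = $15.
Since P = $60 ≥ min AVC = $15, price covers variable cost and the firm should produce.
Solving P = MC: -36 - 12q + 3q^2 = 0 ⇒ q = -2 or 6. On the upward-sloping branch, q* = 6.
Check: AVC at q = 6 is $24 ≤ P, so revenue covers variable cost.
Profit = P·q − TC = 60·6 − 219 = $141.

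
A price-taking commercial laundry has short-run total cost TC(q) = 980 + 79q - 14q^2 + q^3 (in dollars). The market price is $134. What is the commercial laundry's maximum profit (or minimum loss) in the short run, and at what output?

AVC = 79 - 14q + q^2 has its minimum $30 at q = 7; price $134 clears that bar, so the firm operates.
MC = 79 - 28q + 3q^2. Setting P = MC and taking the root on the rising branch gives q* = 11.
TR = 134·11 = 1474. TC = 980 + 506 = 1486. Profit = 1474 − 1486 = -$12.
That loss of $12 beats the $980 the firm would lose by shutting down; producing recovers $968 of fixed cost.

Profit = -$12 at q = 11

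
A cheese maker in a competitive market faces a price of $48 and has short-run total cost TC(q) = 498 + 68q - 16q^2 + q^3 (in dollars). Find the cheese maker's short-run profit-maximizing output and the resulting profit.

Profit = -$98 at q = 10

AVC = 68 - 16q + q^2 has its minimum $4 at q = 8; price $48 clears that bar, so the firm operates.
MC = 68 - 32q + 3q^2. Setting P = MC and taking the root on the rising branch gives q* = 10.
TR = 48·10 = 480. TC = 498 + 80 = 578. Profit = 480 − 578 = -$98.
By producing, the firm covers all variable cost plus $400 of fixed cost; shutting down would lose the full $498.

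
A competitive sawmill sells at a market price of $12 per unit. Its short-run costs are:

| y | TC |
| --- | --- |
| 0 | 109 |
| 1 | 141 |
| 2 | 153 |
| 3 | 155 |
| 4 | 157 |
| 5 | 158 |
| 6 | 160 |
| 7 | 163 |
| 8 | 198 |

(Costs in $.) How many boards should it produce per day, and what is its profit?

y = 7; profit = -$79

Profit at each row (π = 12y − TC): y=0: -109; y=1: -129; y=2: -129; y=3: -119; y=4: -109; y=5: -98; y=6: -88; y=7: -79; y=8: -102.
Profit is maximized at y = 7. AVC there is 54/7 = $7.71 ≤ P, so producing beats shutting down (which would give -$109).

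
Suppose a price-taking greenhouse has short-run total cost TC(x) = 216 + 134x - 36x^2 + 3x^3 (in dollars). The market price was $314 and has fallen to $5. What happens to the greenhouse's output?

Output falls from 10 to 0 (the firm shuts down)

MC = 134 - 72x + 9x^2; the shutdown threshold is min AVC = $26 (at x = 6).
With P = $314 above the shutdown price, P = MC gives x = 10.
At P = $5 < min AVC = $26, price no longer covers variable cost at any output, so the firm shuts down: x = 0.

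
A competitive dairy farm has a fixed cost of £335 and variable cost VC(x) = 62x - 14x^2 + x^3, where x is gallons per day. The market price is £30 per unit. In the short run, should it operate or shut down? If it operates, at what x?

Variable cost is VC = 62x - 14x^2 + x^3, so AVC = VC/x = 62 - 14x + x^2 and MC = dTC/dx = 62 - 28x + 3x^2.
AVC is minimized where dAVC/dx = -14 + 2x = 0, at x = 7; min AVC = 62 - 14·7 + 7^2 = £13.
Because £30 ≥ £13, revenue can cover variable cost; the firm operates.
Set P = MC: 30 = 62 - 28x + 3x^2 → 32 - 28x + 3x^2 = 0. The roots are x = 4/3 and x = 8; the profit-maximizing output is on the rising part of MC, so x* = 8.
Check: AVC at x = 8 is £14 ≤ P, so revenue covers variable cost.
Profit = P·x − TC = 30·8 − 447 = -£207, a loss, but smaller than the £335 fixed cost the firm would lose by shutting down.

Produce at x = 8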